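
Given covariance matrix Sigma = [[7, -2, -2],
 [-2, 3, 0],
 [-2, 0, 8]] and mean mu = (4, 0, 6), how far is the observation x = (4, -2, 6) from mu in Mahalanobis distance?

Step 1 — centre the observation: (x - mu) = (0, -2, 0).

Step 2 — invert Sigma (cofactor / det for 3×3, or solve directly):
  Sigma^{-1} = [[0.1935, 0.129, 0.0484],
 [0.129, 0.4194, 0.0323],
 [0.0484, 0.0323, 0.1371]].

Step 3 — form the quadratic (x - mu)^T · Sigma^{-1} · (x - mu):
  Sigma^{-1} · (x - mu) = (-0.2581, -0.8387, -0.0645).
  (x - mu)^T · [Sigma^{-1} · (x - mu)] = (0)·(-0.2581) + (-2)·(-0.8387) + (0)·(-0.0645) = 1.6774.

Step 4 — take square root: d = √(1.6774) ≈ 1.2952.

d(x, mu) = √(1.6774) ≈ 1.2952


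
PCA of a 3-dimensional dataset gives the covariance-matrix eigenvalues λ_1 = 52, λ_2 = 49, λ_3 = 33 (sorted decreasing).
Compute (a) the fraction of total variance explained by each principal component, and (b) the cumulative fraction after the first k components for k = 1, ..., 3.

Step 1 — total variance = trace(Sigma) = Σ λ_i = 52 + 49 + 33 = 134.

Step 2 — fraction explained by component i = λ_i / Σ λ:
  PC1: 52/134 = 0.3881
  PC2: 49/134 = 0.3657
  PC3: 33/134 = 0.2463

Step 3 — cumulative fraction after k components = (λ_1 + ... + λ_k) / Σ λ:
  k = 1: 52/134 = 0.3881
  k = 2: (52 + 49)/134 = 101/134 = 0.7537
  k = 3: (52 + 49 + 33)/134 = 134/134 = 1

Summary (fraction, with percent):

explained: PC1 0.3881 (38.81%), PC2 0.3657 (36.57%), PC3 0.2463 (24.63%);  cumulative: 0.3881, 0.7537, 1


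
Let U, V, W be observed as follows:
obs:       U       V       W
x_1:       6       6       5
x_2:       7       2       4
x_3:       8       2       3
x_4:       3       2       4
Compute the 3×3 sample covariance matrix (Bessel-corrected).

Step 1 — column means:
  mean(U) = (6 + 7 + 8 + 3) / 4 = 24/4 = 6
  mean(V) = (6 + 2 + 2 + 2) / 4 = 12/4 = 3
  mean(W) = (5 + 4 + 3 + 4) / 4 = 16/4 = 4

Step 2 — sample covariance S[i,j] = (1/(n-1)) · Σ_k (x_{k,i} - mean_i) · (x_{k,j} - mean_j), with n-1 = 3.
  S[U,U] = ((0)·(0) + (1)·(1) + (2)·(2) + (-3)·(-3)) / 3 = 14/3 = 4.6667
  S[U,V] = ((0)·(3) + (1)·(-1) + (2)·(-1) + (-3)·(-1)) / 3 = 0/3 = 0
  S[U,W] = ((0)·(1) + (1)·(0) + (2)·(-1) + (-3)·(0)) / 3 = -2/3 = -0.6667
  S[V,V] = ((3)·(3) + (-1)·(-1) + (-1)·(-1) + (-1)·(-1)) / 3 = 12/3 = 4
  S[V,W] = ((3)·(1) + (-1)·(0) + (-1)·(-1) + (-1)·(0)) / 3 = 4/3 = 1.3333
  S[W,W] = ((1)·(1) + (0)·(0) + (-1)·(-1) + (0)·(0)) / 3 = 2/3 = 0.6667

S is symmetric (S[j,i] = S[i,j]). Assembling:

S = [[4.6667, 0, -0.6667],
 [0, 4, 1.3333],
 [-0.6667, 1.3333, 0.6667]]


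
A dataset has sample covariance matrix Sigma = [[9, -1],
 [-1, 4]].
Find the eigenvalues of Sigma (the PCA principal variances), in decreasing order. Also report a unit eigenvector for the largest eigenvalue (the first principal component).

Step 1 — characteristic polynomial of 2×2 Sigma:
  det(Sigma - λI) = λ² - trace · λ + det = 0.
  trace = 9 + 4 = 13, det = 9·4 - (-1)² = 35.
Step 2 — discriminant:
  Δ = trace² - 4·det = 169 - 140 = 29.
Step 3 — eigenvalues:
  λ = (trace ± √Δ)/2 = (13 ± 5.3852)/2,
  λ_1 = 9.1926,  λ_2 = 3.8074.

Step 4 — unit eigenvector for λ_1: solve (Sigma - λ_1 I)v = 0. First row:
  (9 - 9.1926)·v_x + (-1)·v_y = 0, i.e. (-0.1926)·v_x + (-1)·v_y = 0,
  so v ∝ (b, λ_1 - a) = (-1, 0.1926); multiply by -1 so the first entry is positive: u = (1, -0.1926).
  ||u|| = √((1)² + (-0.1926)²) = √(1.0371) ≈ 1.0184,
  v_1 = u/||u|| ≈ (0.982, -0.1891) (||v_1|| = 1).

λ_1 = 9.1926,  λ_2 = 3.8074;  v_1 ≈ (0.982, -0.1891)


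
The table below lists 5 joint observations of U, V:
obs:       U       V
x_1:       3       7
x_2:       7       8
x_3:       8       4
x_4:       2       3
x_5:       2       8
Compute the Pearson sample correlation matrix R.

Step 1 — column means:
  mean(U) = (3 + 7 + 8 + 2 + 2) / 5 = 22/5 = 4.4
  mean(V) = (7 + 8 + 4 + 3 + 8) / 5 = 30/5 = 6

Step 2 — sample variances and covariances s[i,j] = (1/(n-1)) · Σ_k (x_{k,i} - mean_i) · (x_{k,j} - mean_j), with n-1 = 4:
  s[U,U] = ((-1.4)·(-1.4) + (2.6)·(2.6) + (3.6)·(3.6) + (-2.4)·(-2.4) + (-2.4)·(-2.4)) / 4 = 33.2/4 = 8.3
  s[U,V] = ((-1.4)·(1) + (2.6)·(2) + (3.6)·(-2) + (-2.4)·(-3) + (-2.4)·(2)) / 4 = -1/4 = -0.25
  s[V,V] = ((1)·(1) + (2)·(2) + (-2)·(-2) + (-3)·(-3) + (2)·(2)) / 4 = 22/4 = 5.5
  Sample standard deviations s_i = √(s[i,i]):
  s(U) = √(8.3) = 2.881
  s(V) = √(5.5) = 2.3452

Step 3 — r_{ij} = s_{ij} / (s_i · s_j):
  r[U,U] = 1 (diagonal).
  r[U,V] = -0.25 / (2.881 · 2.3452) = -0.25 / 6.7565 = -0.037
  r[V,V] = 1 (diagonal).

R is symmetric with unit diagonal. Assembling:

R = [[1, -0.037],
 [-0.037, 1]]


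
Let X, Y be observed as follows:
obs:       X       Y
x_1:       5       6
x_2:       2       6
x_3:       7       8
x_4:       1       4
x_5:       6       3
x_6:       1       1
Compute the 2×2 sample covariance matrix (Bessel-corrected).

Step 1 — column means:
  mean(X) = (5 + 2 + 7 + 1 + 6 + 1) / 6 = 22/6 = 3.6667
  mean(Y) = (6 + 6 + 8 + 4 + 3 + 1) / 6 = 28/6 = 4.6667

Step 2 — sample covariance S[i,j] = (1/(n-1)) · Σ_k (x_{k,i} - mean_i) · (x_{k,j} - mean_j), with n-1 = 5.
  S[X,X] = ((1.3333)·(1.3333) + (-1.6667)·(-1.6667) + (3.3333)·(3.3333) + (-2.6667)·(-2.6667) + (2.3333)·(2.3333) + (-2.6667)·(-2.6667)) / 5 = 35.3333/5 = 7.0667
  S[X,Y] = ((1.3333)·(1.3333) + (-1.6667)·(1.3333) + (3.3333)·(3.3333) + (-2.6667)·(-0.6667) + (2.3333)·(-1.6667) + (-2.6667)·(-3.6667)) / 5 = 18.3333/5 = 3.6667
  S[Y,Y] = ((1.3333)·(1.3333) + (1.3333)·(1.3333) + (3.3333)·(3.3333) + (-0.6667)·(-0.6667) + (-1.6667)·(-1.6667) + (-3.6667)·(-3.6667)) / 5 = 31.3333/5 = 6.2667

S is symmetric (S[j,i] = S[i,j]). Assembling:

S = [[7.0667, 3.6667],
 [3.6667, 6.2667]]


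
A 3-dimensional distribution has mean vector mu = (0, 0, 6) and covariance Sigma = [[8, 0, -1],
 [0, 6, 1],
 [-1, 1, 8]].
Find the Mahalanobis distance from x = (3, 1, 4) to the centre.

Step 1 — centre the observation: (x - mu) = (3, 1, -2).

Step 2 — invert Sigma (cofactor / det for 3×3, or solve directly):
  Sigma^{-1} = [[0.127, -0.0027, 0.0162],
 [-0.0027, 0.1703, -0.0216],
 [0.0162, -0.0216, 0.1297]].

Step 3 — form the quadratic (x - mu)^T · Sigma^{-1} · (x - mu):
  Sigma^{-1} · (x - mu) = (0.3459, 0.2054, -0.2324).
  (x - mu)^T · [Sigma^{-1} · (x - mu)] = (3)·(0.3459) + (1)·(0.2054) + (-2)·(-0.2324) = 1.7081.

Step 4 — take square root: d = √(1.7081) ≈ 1.3069.

d(x, mu) = √(1.7081) ≈ 1.3069


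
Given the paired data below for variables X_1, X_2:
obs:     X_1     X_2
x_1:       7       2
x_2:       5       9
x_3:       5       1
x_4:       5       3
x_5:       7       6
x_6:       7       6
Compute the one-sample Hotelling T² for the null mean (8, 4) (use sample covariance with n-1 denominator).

Step 1 — sample mean vector:
  mean(X_1) = (7 + 5 + 5 + 5 + 7 + 7) / 6 = 36/6 = 6
  mean(X_2) = (2 + 9 + 1 + 3 + 6 + 6) / 6 = 27/6 = 4.5
  x̄ = (6, 4.5),  deviation x̄ - mu_0 = (6, 4.5) - (8, 4) = (-2, 0.5).

Step 2 — sample covariance matrix, S[i,j] = (1/(n-1)) · Σ_k (x_{k,i} - mean_i) · (x_{k,j} - mean_j), divisor n-1 = 5:
  S[X_1,X_1] = ((1)·(1) + (-1)·(-1) + (-1)·(-1) + (-1)·(-1) + (1)·(1) + (1)·(1)) / 5 = 6/5 = 1.2
  S[X_1,X_2] = ((1)·(-2.5) + (-1)·(4.5) + (-1)·(-3.5) + (-1)·(-1.5) + (1)·(1.5) + (1)·(1.5)) / 5 = 1/5 = 0.2
  S[X_2,X_2] = ((-2.5)·(-2.5) + (4.5)·(4.5) + (-3.5)·(-3.5) + (-1.5)·(-1.5) + (1.5)·(1.5) + (1.5)·(1.5)) / 5 = 45.5/5 = 9.1
  S = [[1.2, 0.2],
 [0.2, 9.1]].

Step 3 — invert S. det(S) = 1.2·9.1 - (0.2)² = 10.88.
  S^{-1} = (1/det) · [[d, -b], [-b, a]] = [[0.8364, -0.0184],
 [-0.0184, 0.1103]].

Step 4 — quadratic form (x̄ - mu_0)^T · S^{-1} · (x̄ - mu_0):
  S^{-1} · (x̄ - mu_0) = (-1.682, 0.0919),
  (x̄ - mu_0)^T · [...] = (-2)·(-1.682) + (0.5)·(0.0919) = 3.4099.

Step 5 — scale by n: T² = 6 · 3.4099 = 20.4596.

T² ≈ 20.4596


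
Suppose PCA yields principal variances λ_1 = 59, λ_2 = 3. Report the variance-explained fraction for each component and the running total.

Step 1 — total variance = trace(Sigma) = Σ λ_i = 59 + 3 = 62.

Step 2 — fraction explained by component i = λ_i / Σ λ:
  PC1: 59/62 = 0.9516
  PC2: 3/62 = 0.0484

Step 3 — cumulative fraction after k components = (λ_1 + ... + λ_k) / Σ λ:
  k = 1: 59/62 = 0.9516
  k = 2: (59 + 3)/62 = 62/62 = 1

Summary (fraction, with percent):

explained: PC1 0.9516 (95.16%), PC2 0.0484 (4.84%);  cumulative: 0.9516, 1


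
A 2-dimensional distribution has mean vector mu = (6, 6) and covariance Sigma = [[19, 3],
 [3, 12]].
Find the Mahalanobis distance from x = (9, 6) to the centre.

Step 1 — centre the observation: (x - mu) = (3, 0).

Step 2 — invert Sigma. det(Sigma) = 19·12 - (3)² = 219.
  Sigma^{-1} = (1/det) · [[d, -b], [-b, a]] = [[0.0548, -0.0137],
 [-0.0137, 0.0868]].

Step 3 — form the quadratic (x - mu)^T · Sigma^{-1} · (x - mu):
  Sigma^{-1} · (x - mu) = (0.1644, -0.0411).
  (x - mu)^T · [Sigma^{-1} · (x - mu)] = (3)·(0.1644) + (0)·(-0.0411) = 0.4932.

Step 4 — take square root: d = √(0.4932) ≈ 0.7022.

d(x, mu) = √(0.4932) ≈ 0.7022


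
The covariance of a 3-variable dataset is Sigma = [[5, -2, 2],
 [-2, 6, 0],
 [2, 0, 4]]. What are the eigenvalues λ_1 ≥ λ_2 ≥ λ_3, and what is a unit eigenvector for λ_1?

Step 1 — characteristic polynomial p(λ) = det(λI - Sigma) = λ³ - tr·λ² + c_1·λ - det, where tr = trace, c_1 = sum of the principal 2×2 minors, det = det(Sigma):
  tr = 5 + 6 + 4 = 15,
  c_1 = (5·6 - (-2)²) + (5·4 - (2)²) + (6·4 - (0)²) = 26 + 16 + 24 = 66,
  det = 5·(6·4 - (0)²) - (-2)·((-2)·4 - (0)·(2)) + (2)·((-2)·(0) - 6·(2)) = 5·(24) - (-2)·(-8) + (2)·(-12) = 80.
  So p(λ) = λ³ - 15λ² + 66λ - 80.
Step 2 — look for an integer root (rational root theorem: any rational root is an integer divisor of 80). Testing λ = 2:
  p(2) = 8 - 60 + 132 - 80 = 0  ✓
  Dividing out (λ - 2): p(λ) = (λ - 2)(λ² - 13λ + 40).
Step 3 — remaining eigenvalues from the quadratic λ² - 13λ + 40 = 0:
  Δ = 13² - 4·40 = 169 - 160 = 9,  λ = (13 ± √9)/2 = (13 ± 3)/2 = 8 or 5.
  Sorted: λ_1 = 8,  λ_2 = 5,  λ_3 = 2  (check: sum = 15 = tr ✓).

Step 4 — unit eigenvector for λ_1 = 8: v spans the null space of (Sigma - λ_1 I), whose rows are
  r_1 = (-3, -2, 2),  r_2 = (-2, -2, 0),  r_3 = (2, 0, -4).
  v is orthogonal to every row, so take v ∝ r_1 × r_2 = ((-2)·(0) - (2)·(-2), (2)·(-2) - (-3)·(0), (-3)·(-2) - (-2)·(-2)) = (4, -4, 2).
  Rescale (divide by 2): u = (2, -2, 1).
  ||u|| = √((2)² + (-2)² + (1)²) = √(9) = 3,  v_1 = u/||u|| ≈ (0.6667, -0.6667, 0.3333) (||v_1|| = 1).

λ_1 = 8,  λ_2 = 5,  λ_3 = 2;  v_1 ≈ (0.6667, -0.6667, 0.3333)


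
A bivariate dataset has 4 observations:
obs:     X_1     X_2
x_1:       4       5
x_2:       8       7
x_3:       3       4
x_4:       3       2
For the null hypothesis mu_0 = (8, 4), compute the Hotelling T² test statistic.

Step 1 — sample mean vector:
  mean(X_1) = (4 + 8 + 3 + 3) / 4 = 18/4 = 4.5
  mean(X_2) = (5 + 7 + 4 + 2) / 4 = 18/4 = 4.5
  x̄ = (4.5, 4.5),  deviation x̄ - mu_0 = (4.5, 4.5) - (8, 4) = (-3.5, 0.5).

Step 2 — sample covariance matrix, S[i,j] = (1/(n-1)) · Σ_k (x_{k,i} - mean_i) · (x_{k,j} - mean_j), divisor n-1 = 3:
  S[X_1,X_1] = ((-0.5)·(-0.5) + (3.5)·(3.5) + (-1.5)·(-1.5) + (-1.5)·(-1.5)) / 3 = 17/3 = 5.6667
  S[X_1,X_2] = ((-0.5)·(0.5) + (3.5)·(2.5) + (-1.5)·(-0.5) + (-1.5)·(-2.5)) / 3 = 13/3 = 4.3333
  S[X_2,X_2] = ((0.5)·(0.5) + (2.5)·(2.5) + (-0.5)·(-0.5) + (-2.5)·(-2.5)) / 3 = 13/3 = 4.3333
  S = [[5.6667, 4.3333],
 [4.3333, 4.3333]].

Step 3 — invert S. det(S) = 5.6667·4.3333 - (4.3333)² = 5.7778.
  S^{-1} = (1/det) · [[d, -b], [-b, a]] = [[0.75, -0.75],
 [-0.75, 0.9808]].

Step 4 — quadratic form (x̄ - mu_0)^T · S^{-1} · (x̄ - mu_0):
  S^{-1} · (x̄ - mu_0) = (-3, 3.1154),
  (x̄ - mu_0)^T · [...] = (-3.5)·(-3) + (0.5)·(3.1154) = 12.0577.

Step 5 — scale by n: T² = 4 · 12.0577 = 48.2308.

T² ≈ 48.2308


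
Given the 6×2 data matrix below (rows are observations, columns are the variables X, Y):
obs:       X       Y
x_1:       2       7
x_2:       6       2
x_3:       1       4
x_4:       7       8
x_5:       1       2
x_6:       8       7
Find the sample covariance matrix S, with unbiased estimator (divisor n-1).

Step 1 — column means:
  mean(X) = (2 + 6 + 1 + 7 + 1 + 8) / 6 = 25/6 = 4.1667
  mean(Y) = (7 + 2 + 4 + 8 + 2 + 7) / 6 = 30/6 = 5

Step 2 — sample covariance S[i,j] = (1/(n-1)) · Σ_k (x_{k,i} - mean_i) · (x_{k,j} - mean_j), with n-1 = 5.
  S[X,X] = ((-2.1667)·(-2.1667) + (1.8333)·(1.8333) + (-3.1667)·(-3.1667) + (2.8333)·(2.8333) + (-3.1667)·(-3.1667) + (3.8333)·(3.8333)) / 5 = 50.8333/5 = 10.1667
  S[X,Y] = ((-2.1667)·(2) + (1.8333)·(-3) + (-3.1667)·(-1) + (2.8333)·(3) + (-3.1667)·(-3) + (3.8333)·(2)) / 5 = 19/5 = 3.8
  S[Y,Y] = ((2)·(2) + (-3)·(-3) + (-1)·(-1) + (3)·(3) + (-3)·(-3) + (2)·(2)) / 5 = 36/5 = 7.2

S is symmetric (S[j,i] = S[i,j]). Assembling:

S = [[10.1667, 3.8],
 [3.8, 7.2]]


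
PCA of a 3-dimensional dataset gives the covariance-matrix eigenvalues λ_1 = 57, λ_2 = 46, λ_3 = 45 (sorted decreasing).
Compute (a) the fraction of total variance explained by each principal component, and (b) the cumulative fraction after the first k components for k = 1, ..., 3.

Step 1 — total variance = trace(Sigma) = Σ λ_i = 57 + 46 + 45 = 148.

Step 2 — fraction explained by component i = λ_i / Σ λ:
  PC1: 57/148 = 0.3851
  PC2: 46/148 = 0.3108
  PC3: 45/148 = 0.3041

Step 3 — cumulative fraction after k components = (λ_1 + ... + λ_k) / Σ λ:
  k = 1: 57/148 = 0.3851
  k = 2: (57 + 46)/148 = 103/148 = 0.6959
  k = 3: (57 + 46 + 45)/148 = 148/148 = 1

Summary (fraction, with percent):

explained: PC1 0.3851 (38.51%), PC2 0.3108 (31.08%), PC3 0.3041 (30.41%);  cumulative: 0.3851, 0.6959, 1


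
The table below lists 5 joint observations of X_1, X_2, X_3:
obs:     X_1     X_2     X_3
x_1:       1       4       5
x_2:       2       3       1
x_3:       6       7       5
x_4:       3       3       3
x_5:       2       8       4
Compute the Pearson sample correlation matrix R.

Step 1 — column means:
  mean(X_1) = (1 + 2 + 6 + 3 + 2) / 5 = 14/5 = 2.8
  mean(X_2) = (4 + 3 + 7 + 3 + 8) / 5 = 25/5 = 5
  mean(X_3) = (5 + 1 + 5 + 3 + 4) / 5 = 18/5 = 3.6

Step 2 — sample variances and covariances s[i,j] = (1/(n-1)) · Σ_k (x_{k,i} - mean_i) · (x_{k,j} - mean_j), with n-1 = 4:
  s[X_1,X_1] = ((-1.8)·(-1.8) + (-0.8)·(-0.8) + (3.2)·(3.2) + (0.2)·(0.2) + (-0.8)·(-0.8)) / 4 = 14.8/4 = 3.7
  s[X_1,X_2] = ((-1.8)·(-1) + (-0.8)·(-2) + (3.2)·(2) + (0.2)·(-2) + (-0.8)·(3)) / 4 = 7/4 = 1.75
  s[X_1,X_3] = ((-1.8)·(1.4) + (-0.8)·(-2.6) + (3.2)·(1.4) + (0.2)·(-0.6) + (-0.8)·(0.4)) / 4 = 3.6/4 = 0.9
  s[X_2,X_2] = ((-1)·(-1) + (-2)·(-2) + (2)·(2) + (-2)·(-2) + (3)·(3)) / 4 = 22/4 = 5.5
  s[X_2,X_3] = ((-1)·(1.4) + (-2)·(-2.6) + (2)·(1.4) + (-2)·(-0.6) + (3)·(0.4)) / 4 = 9/4 = 2.25
  s[X_3,X_3] = ((1.4)·(1.4) + (-2.6)·(-2.6) + (1.4)·(1.4) + (-0.6)·(-0.6) + (0.4)·(0.4)) / 4 = 11.2/4 = 2.8
  Sample standard deviations s_i = √(s[i,i]):
  s(X_1) = √(3.7) = 1.9235
  s(X_2) = √(5.5) = 2.3452
  s(X_3) = √(2.8) = 1.6733

Step 3 — r_{ij} = s_{ij} / (s_i · s_j):
  r[X_1,X_1] = 1 (diagonal).
  r[X_1,X_2] = 1.75 / (1.9235 · 2.3452) = 1.75 / 4.5111 = 0.3879
  r[X_1,X_3] = 0.9 / (1.9235 · 1.6733) = 0.9 / 3.2187 = 0.2796
  r[X_2,X_2] = 1 (diagonal).
  r[X_2,X_3] = 2.25 / (2.3452 · 1.6733) = 2.25 / 3.9243 = 0.5734
  r[X_3,X_3] = 1 (diagonal).

R is symmetric with unit diagonal. Assembling:

R = [[1, 0.3879, 0.2796],
 [0.3879, 1, 0.5734],
 [0.2796, 0.5734, 1]]


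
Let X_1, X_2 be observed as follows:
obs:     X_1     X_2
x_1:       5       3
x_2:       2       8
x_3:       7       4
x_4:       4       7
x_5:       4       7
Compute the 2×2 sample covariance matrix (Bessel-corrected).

Step 1 — column means:
  mean(X_1) = (5 + 2 + 7 + 4 + 4) / 5 = 22/5 = 4.4
  mean(X_2) = (3 + 8 + 4 + 7 + 7) / 5 = 29/5 = 5.8

Step 2 — sample covariance S[i,j] = (1/(n-1)) · Σ_k (x_{k,i} - mean_i) · (x_{k,j} - mean_j), with n-1 = 4.
  S[X_1,X_1] = ((0.6)·(0.6) + (-2.4)·(-2.4) + (2.6)·(2.6) + (-0.4)·(-0.4) + (-0.4)·(-0.4)) / 4 = 13.2/4 = 3.3
  S[X_1,X_2] = ((0.6)·(-2.8) + (-2.4)·(2.2) + (2.6)·(-1.8) + (-0.4)·(1.2) + (-0.4)·(1.2)) / 4 = -12.6/4 = -3.15
  S[X_2,X_2] = ((-2.8)·(-2.8) + (2.2)·(2.2) + (-1.8)·(-1.8) + (1.2)·(1.2) + (1.2)·(1.2)) / 4 = 18.8/4 = 4.7

S is symmetric (S[j,i] = S[i,j]). Assembling:

S = [[3.3, -3.15],
 [-3.15, 4.7]]


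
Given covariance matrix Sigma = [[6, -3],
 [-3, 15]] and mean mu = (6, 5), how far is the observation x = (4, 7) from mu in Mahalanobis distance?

Step 1 — centre the observation: (x - mu) = (-2, 2).

Step 2 — invert Sigma. det(Sigma) = 6·15 - (-3)² = 81.
  Sigma^{-1} = (1/det) · [[d, -b], [-b, a]] = [[0.1852, 0.037],
 [0.037, 0.0741]].

Step 3 — form the quadratic (x - mu)^T · Sigma^{-1} · (x - mu):
  Sigma^{-1} · (x - mu) = (-0.2963, 0.0741).
  (x - mu)^T · [Sigma^{-1} · (x - mu)] = (-2)·(-0.2963) + (2)·(0.0741) = 0.7407.

Step 4 — take square root: d = √(0.7407) ≈ 0.8607.

d(x, mu) = √(0.7407) ≈ 0.8607


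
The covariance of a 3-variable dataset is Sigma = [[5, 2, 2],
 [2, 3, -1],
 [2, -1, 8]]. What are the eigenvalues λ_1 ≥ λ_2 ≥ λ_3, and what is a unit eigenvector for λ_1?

Step 1 — characteristic polynomial p(λ) = det(λI - Sigma) = λ³ - tr·λ² + c_1·λ - det, where tr = trace, c_1 = sum of the principal 2×2 minors, det = det(Sigma):
  tr = 5 + 3 + 8 = 16,
  c_1 = (5·3 - (2)²) + (5·8 - (2)²) + (3·8 - (-1)²) = 11 + 36 + 23 = 70,
  det = 5·(3·8 - (-1)²) - (2)·((2)·8 - (-1)·(2)) + (2)·((2)·(-1) - 3·(2)) = 5·(23) - (2)·(18) + (2)·(-8) = 63.
  So p(λ) = λ³ - 16λ² + 70λ - 63.
Step 2 — look for an integer root (rational root theorem: any rational root is an integer divisor of 63). Testing λ = 9:
  p(9) = 729 - 1296 + 630 - 63 = 0  ✓
  Dividing out (λ - 9): p(λ) = (λ - 9)(λ² - 7λ + 7).
Step 3 — remaining eigenvalues from the quadratic λ² - 7λ + 7 = 0:
  Δ = 7² - 4·7 = 49 - 28 = 21,  λ = (7 ± √21)/2 = (7 ± 4.5826)/2 ≈ 5.7913 or 1.2087.
  Sorted: λ_1 = 9,  λ_2 = 5.7913,  λ_3 = 1.2087  (check: sum = 16 = tr ✓).

Step 4 — unit eigenvector for λ_1 = 9: v spans the null space of (Sigma - λ_1 I), whose rows are
  r_1 = (-4, 2, 2),  r_2 = (2, -6, -1),  r_3 = (2, -1, -1).
  v is orthogonal to every row, so take v ∝ r_1 × r_2 = ((2)·(-1) - (2)·(-6), (2)·(2) - (-4)·(-1), (-4)·(-6) - (2)·(2)) = (10, 0, 20).
  Rescale (divide by 10): u = (1, 0, 2).
  ||u|| = √((1)² + (0)² + (2)²) = √(5) ≈ 2.2361,  v_1 = u/||u|| ≈ (0.4472, 0, 0.8944) (||v_1|| = 1).

λ_1 = 9,  λ_2 = 5.7913,  λ_3 = 1.2087;  v_1 ≈ (0.4472, 0, 0.8944)


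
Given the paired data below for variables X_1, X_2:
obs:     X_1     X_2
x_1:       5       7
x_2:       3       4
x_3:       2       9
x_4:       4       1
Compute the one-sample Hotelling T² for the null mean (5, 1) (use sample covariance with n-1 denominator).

Step 1 — sample mean vector:
  mean(X_1) = (5 + 3 + 2 + 4) / 4 = 14/4 = 3.5
  mean(X_2) = (7 + 4 + 9 + 1) / 4 = 21/4 = 5.25
  x̄ = (3.5, 5.25),  deviation x̄ - mu_0 = (3.5, 5.25) - (5, 1) = (-1.5, 4.25).

Step 2 — sample covariance matrix, S[i,j] = (1/(n-1)) · Σ_k (x_{k,i} - mean_i) · (x_{k,j} - mean_j), divisor n-1 = 3:
  S[X_1,X_1] = ((1.5)·(1.5) + (-0.5)·(-0.5) + (-1.5)·(-1.5) + (0.5)·(0.5)) / 3 = 5/3 = 1.6667
  S[X_1,X_2] = ((1.5)·(1.75) + (-0.5)·(-1.25) + (-1.5)·(3.75) + (0.5)·(-4.25)) / 3 = -4.5/3 = -1.5
  S[X_2,X_2] = ((1.75)·(1.75) + (-1.25)·(-1.25) + (3.75)·(3.75) + (-4.25)·(-4.25)) / 3 = 36.75/3 = 12.25
  S = [[1.6667, -1.5],
 [-1.5, 12.25]].

Step 3 — invert S. det(S) = 1.6667·12.25 - (-1.5)² = 18.1667.
  S^{-1} = (1/det) · [[d, -b], [-b, a]] = [[0.6743, 0.0826],
 [0.0826, 0.0917]].

Step 4 — quadratic form (x̄ - mu_0)^T · S^{-1} · (x̄ - mu_0):
  S^{-1} · (x̄ - mu_0) = (-0.6606, 0.2661),
  (x̄ - mu_0)^T · [...] = (-1.5)·(-0.6606) + (4.25)·(0.2661) = 2.1216.

Step 5 — scale by n: T² = 4 · 2.1216 = 8.4862.

T² ≈ 8.4862


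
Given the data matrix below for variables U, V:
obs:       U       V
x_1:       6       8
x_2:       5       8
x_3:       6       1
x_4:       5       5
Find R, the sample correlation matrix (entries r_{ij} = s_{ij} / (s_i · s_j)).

Step 1 — column means:
  mean(U) = (6 + 5 + 6 + 5) / 4 = 22/4 = 5.5
  mean(V) = (8 + 8 + 1 + 5) / 4 = 22/4 = 5.5

Step 2 — sample variances and covariances s[i,j] = (1/(n-1)) · Σ_k (x_{k,i} - mean_i) · (x_{k,j} - mean_j), with n-1 = 3:
  s[U,U] = ((0.5)·(0.5) + (-0.5)·(-0.5) + (0.5)·(0.5) + (-0.5)·(-0.5)) / 3 = 1/3 = 0.3333
  s[U,V] = ((0.5)·(2.5) + (-0.5)·(2.5) + (0.5)·(-4.5) + (-0.5)·(-0.5)) / 3 = -2/3 = -0.6667
  s[V,V] = ((2.5)·(2.5) + (2.5)·(2.5) + (-4.5)·(-4.5) + (-0.5)·(-0.5)) / 3 = 33/3 = 11
  Sample standard deviations s_i = √(s[i,i]):
  s(U) = √(0.3333) = 0.5774
  s(V) = √(11) = 3.3166

Step 3 — r_{ij} = s_{ij} / (s_i · s_j):
  r[U,U] = 1 (diagonal).
  r[U,V] = -0.6667 / (0.5774 · 3.3166) = -0.6667 / 1.9149 = -0.3482
  r[V,V] = 1 (diagonal).

R is symmetric with unit diagonal. Assembling:

R = [[1, -0.3482],
 [-0.3482, 1]]


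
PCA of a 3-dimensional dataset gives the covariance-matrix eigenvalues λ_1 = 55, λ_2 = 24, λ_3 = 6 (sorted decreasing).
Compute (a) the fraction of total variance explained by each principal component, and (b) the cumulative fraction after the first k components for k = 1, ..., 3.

Step 1 — total variance = trace(Sigma) = Σ λ_i = 55 + 24 + 6 = 85.

Step 2 — fraction explained by component i = λ_i / Σ λ:
  PC1: 55/85 = 0.6471
  PC2: 24/85 = 0.2824
  PC3: 6/85 = 0.0706

Step 3 — cumulative fraction after k components = (λ_1 + ... + λ_k) / Σ λ:
  k = 1: 55/85 = 0.6471
  k = 2: (55 + 24)/85 = 79/85 = 0.9294
  k = 3: (55 + 24 + 6)/85 = 85/85 = 1

Summary (fraction, with percent):

explained: PC1 0.6471 (64.71%), PC2 0.2824 (28.24%), PC3 0.0706 (7.06%);  cumulative: 0.6471, 0.9294, 1


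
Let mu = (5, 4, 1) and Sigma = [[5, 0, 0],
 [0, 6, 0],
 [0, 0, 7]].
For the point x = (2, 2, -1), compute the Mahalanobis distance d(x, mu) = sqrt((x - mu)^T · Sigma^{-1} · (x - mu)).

Step 1 — centre the observation: (x - mu) = (-3, -2, -2).

Step 2 — invert Sigma (cofactor / det for 3×3, or solve directly):
  Sigma^{-1} = [[0.2, 0, 0],
 [0, 0.1667, 0],
 [0, 0, 0.1429]].

Step 3 — form the quadratic (x - mu)^T · Sigma^{-1} · (x - mu):
  Sigma^{-1} · (x - mu) = (-0.6, -0.3333, -0.2857).
  (x - mu)^T · [Sigma^{-1} · (x - mu)] = (-3)·(-0.6) + (-2)·(-0.3333) + (-2)·(-0.2857) = 3.0381.

Step 4 — take square root: d = √(3.0381) ≈ 1.743.

d(x, mu) = √(3.0381) ≈ 1.743


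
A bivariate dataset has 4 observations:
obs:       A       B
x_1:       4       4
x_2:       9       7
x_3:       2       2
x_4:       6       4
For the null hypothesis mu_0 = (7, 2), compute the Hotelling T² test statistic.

Step 1 — sample mean vector:
  mean(A) = (4 + 9 + 2 + 6) / 4 = 21/4 = 5.25
  mean(B) = (4 + 7 + 2 + 4) / 4 = 17/4 = 4.25
  x̄ = (5.25, 4.25),  deviation x̄ - mu_0 = (5.25, 4.25) - (7, 2) = (-1.75, 2.25).

Step 2 — sample covariance matrix, S[i,j] = (1/(n-1)) · Σ_k (x_{k,i} - mean_i) · (x_{k,j} - mean_j), divisor n-1 = 3:
  S[A,A] = ((-1.25)·(-1.25) + (3.75)·(3.75) + (-3.25)·(-3.25) + (0.75)·(0.75)) / 3 = 26.75/3 = 8.9167
  S[A,B] = ((-1.25)·(-0.25) + (3.75)·(2.75) + (-3.25)·(-2.25) + (0.75)·(-0.25)) / 3 = 17.75/3 = 5.9167
  S[B,B] = ((-0.25)·(-0.25) + (2.75)·(2.75) + (-2.25)·(-2.25) + (-0.25)·(-0.25)) / 3 = 12.75/3 = 4.25
  S = [[8.9167, 5.9167],
 [5.9167, 4.25]].

Step 3 — invert S. det(S) = 8.9167·4.25 - (5.9167)² = 2.8889.
  S^{-1} = (1/det) · [[d, -b], [-b, a]] = [[1.4712, -2.0481],
 [-2.0481, 3.0865]].

Step 4 — quadratic form (x̄ - mu_0)^T · S^{-1} · (x̄ - mu_0):
  S^{-1} · (x̄ - mu_0) = (-7.1827, 10.5288),
  (x̄ - mu_0)^T · [...] = (-1.75)·(-7.1827) + (2.25)·(10.5288) = 36.2596.

Step 5 — scale by n: T² = 4 · 36.2596 = 145.0385.

T² ≈ 145.0385


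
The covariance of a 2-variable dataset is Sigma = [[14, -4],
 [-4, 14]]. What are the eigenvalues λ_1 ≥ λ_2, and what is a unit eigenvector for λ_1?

Step 1 — characteristic polynomial of 2×2 Sigma:
  det(Sigma - λI) = λ² - trace · λ + det = 0.
  trace = 14 + 14 = 28, det = 14·14 - (-4)² = 180.
Step 2 — discriminant:
  Δ = trace² - 4·det = 784 - 720 = 64.
Step 3 — eigenvalues:
  λ = (trace ± √Δ)/2 = (28 ± 8)/2,
  λ_1 = 18,  λ_2 = 10.

Step 4 — unit eigenvector for λ_1: solve (Sigma - λ_1 I)v = 0. First row:
  (14 - 18)·v_x + (-4)·v_y = 0, i.e. (-4)·v_x + (-4)·v_y = 0,
  so v ∝ (b, λ_1 - a) = (-4, 4); multiply by -1 so the first entry is positive: u = (4, -4).
  ||u|| = √((4)² + (-4)²) = √(32) ≈ 5.6569,
  v_1 = u/||u|| ≈ (0.7071, -0.7071) (||v_1|| = 1).

λ_1 = 18,  λ_2 = 10;  v_1 ≈ (0.7071, -0.7071)


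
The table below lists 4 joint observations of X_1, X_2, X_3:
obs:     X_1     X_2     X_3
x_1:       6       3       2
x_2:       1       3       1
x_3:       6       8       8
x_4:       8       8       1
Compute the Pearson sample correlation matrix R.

Step 1 — column means:
  mean(X_1) = (6 + 1 + 6 + 8) / 4 = 21/4 = 5.25
  mean(X_2) = (3 + 3 + 8 + 8) / 4 = 22/4 = 5.5
  mean(X_3) = (2 + 1 + 8 + 1) / 4 = 12/4 = 3

Step 2 — sample variances and covariances s[i,j] = (1/(n-1)) · Σ_k (x_{k,i} - mean_i) · (x_{k,j} - mean_j), with n-1 = 3:
  s[X_1,X_1] = ((0.75)·(0.75) + (-4.25)·(-4.25) + (0.75)·(0.75) + (2.75)·(2.75)) / 3 = 26.75/3 = 8.9167
  s[X_1,X_2] = ((0.75)·(-2.5) + (-4.25)·(-2.5) + (0.75)·(2.5) + (2.75)·(2.5)) / 3 = 17.5/3 = 5.8333
  s[X_1,X_3] = ((0.75)·(-1) + (-4.25)·(-2) + (0.75)·(5) + (2.75)·(-2)) / 3 = 6/3 = 2
  s[X_2,X_2] = ((-2.5)·(-2.5) + (-2.5)·(-2.5) + (2.5)·(2.5) + (2.5)·(2.5)) / 3 = 25/3 = 8.3333
  s[X_2,X_3] = ((-2.5)·(-1) + (-2.5)·(-2) + (2.5)·(5) + (2.5)·(-2)) / 3 = 15/3 = 5
  s[X_3,X_3] = ((-1)·(-1) + (-2)·(-2) + (5)·(5) + (-2)·(-2)) / 3 = 34/3 = 11.3333
  Sample standard deviations s_i = √(s[i,i]):
  s(X_1) = √(8.9167) = 2.9861
  s(X_2) = √(8.3333) = 2.8868
  s(X_3) = √(11.3333) = 3.3665

Step 3 — r_{ij} = s_{ij} / (s_i · s_j):
  r[X_1,X_1] = 1 (diagonal).
  r[X_1,X_2] = 5.8333 / (2.9861 · 2.8868) = 5.8333 / 8.6201 = 0.6767
  r[X_1,X_3] = 2 / (2.9861 · 3.3665) = 2 / 10.0526 = 0.199
  r[X_2,X_2] = 1 (diagonal).
  r[X_2,X_3] = 5 / (2.8868 · 3.3665) = 5 / 9.7183 = 0.5145
  r[X_3,X_3] = 1 (diagonal).

R is symmetric with unit diagonal. Assembling:

R = [[1, 0.6767, 0.199],
 [0.6767, 1, 0.5145],
 [0.199, 0.5145, 1]]


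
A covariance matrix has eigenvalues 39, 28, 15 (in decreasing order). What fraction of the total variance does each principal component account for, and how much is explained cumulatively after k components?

Step 1 — total variance = trace(Sigma) = Σ λ_i = 39 + 28 + 15 = 82.

Step 2 — fraction explained by component i = λ_i / Σ λ:
  PC1: 39/82 = 0.4756
  PC2: 28/82 = 0.3415
  PC3: 15/82 = 0.1829

Step 3 — cumulative fraction after k components = (λ_1 + ... + λ_k) / Σ λ:
  k = 1: 39/82 = 0.4756
  k = 2: (39 + 28)/82 = 67/82 = 0.8171
  k = 3: (39 + 28 + 15)/82 = 82/82 = 1

Summary (fraction, with percent):

explained: PC1 0.4756 (47.56%), PC2 0.3415 (34.15%), PC3 0.1829 (18.29%);  cumulative: 0.4756, 0.8171, 1


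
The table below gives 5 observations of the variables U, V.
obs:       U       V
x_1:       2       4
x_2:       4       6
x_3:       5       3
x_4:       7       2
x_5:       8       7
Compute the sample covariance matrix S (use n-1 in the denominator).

Step 1 — column means:
  mean(U) = (2 + 4 + 5 + 7 + 8) / 5 = 26/5 = 5.2
  mean(V) = (4 + 6 + 3 + 2 + 7) / 5 = 22/5 = 4.4

Step 2 — sample covariance S[i,j] = (1/(n-1)) · Σ_k (x_{k,i} - mean_i) · (x_{k,j} - mean_j), with n-1 = 4.
  S[U,U] = ((-3.2)·(-3.2) + (-1.2)·(-1.2) + (-0.2)·(-0.2) + (1.8)·(1.8) + (2.8)·(2.8)) / 4 = 22.8/4 = 5.7
  S[U,V] = ((-3.2)·(-0.4) + (-1.2)·(1.6) + (-0.2)·(-1.4) + (1.8)·(-2.4) + (2.8)·(2.6)) / 4 = 2.6/4 = 0.65
  S[V,V] = ((-0.4)·(-0.4) + (1.6)·(1.6) + (-1.4)·(-1.4) + (-2.4)·(-2.4) + (2.6)·(2.6)) / 4 = 17.2/4 = 4.3

S is symmetric (S[j,i] = S[i,j]). Assembling:

S = [[5.7, 0.65],
 [0.65, 4.3]]


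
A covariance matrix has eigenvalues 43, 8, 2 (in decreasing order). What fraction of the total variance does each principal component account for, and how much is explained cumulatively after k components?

Step 1 — total variance = trace(Sigma) = Σ λ_i = 43 + 8 + 2 = 53.

Step 2 — fraction explained by component i = λ_i / Σ λ:
  PC1: 43/53 = 0.8113
  PC2: 8/53 = 0.1509
  PC3: 2/53 = 0.0377

Step 3 — cumulative fraction after k components = (λ_1 + ... + λ_k) / Σ λ:
  k = 1: 43/53 = 0.8113
  k = 2: (43 + 8)/53 = 51/53 = 0.9623
  k = 3: (43 + 8 + 2)/53 = 53/53 = 1

Summary (fraction, with percent):

explained: PC1 0.8113 (81.13%), PC2 0.1509 (15.09%), PC3 0.0377 (3.77%);  cumulative: 0.8113, 0.9623, 1


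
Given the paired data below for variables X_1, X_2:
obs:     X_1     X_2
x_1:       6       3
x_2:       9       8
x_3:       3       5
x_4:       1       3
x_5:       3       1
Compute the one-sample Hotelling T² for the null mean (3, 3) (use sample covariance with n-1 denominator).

Step 1 — sample mean vector:
  mean(X_1) = (6 + 9 + 3 + 1 + 3) / 5 = 22/5 = 4.4
  mean(X_2) = (3 + 8 + 5 + 3 + 1) / 5 = 20/5 = 4
  x̄ = (4.4, 4),  deviation x̄ - mu_0 = (4.4, 4) - (3, 3) = (1.4, 1).

Step 2 — sample covariance matrix, S[i,j] = (1/(n-1)) · Σ_k (x_{k,i} - mean_i) · (x_{k,j} - mean_j), divisor n-1 = 4:
  S[X_1,X_1] = ((1.6)·(1.6) + (4.6)·(4.6) + (-1.4)·(-1.4) + (-3.4)·(-3.4) + (-1.4)·(-1.4)) / 4 = 39.2/4 = 9.8
  S[X_1,X_2] = ((1.6)·(-1) + (4.6)·(4) + (-1.4)·(1) + (-3.4)·(-1) + (-1.4)·(-3)) / 4 = 23/4 = 5.75
  S[X_2,X_2] = ((-1)·(-1) + (4)·(4) + (1)·(1) + (-1)·(-1) + (-3)·(-3)) / 4 = 28/4 = 7
  S = [[9.8, 5.75],
 [5.75, 7]].

Step 3 — invert S. det(S) = 9.8·7 - (5.75)² = 35.5375.
  S^{-1} = (1/det) · [[d, -b], [-b, a]] = [[0.197, -0.1618],
 [-0.1618, 0.2758]].

Step 4 — quadratic form (x̄ - mu_0)^T · S^{-1} · (x̄ - mu_0):
  S^{-1} · (x̄ - mu_0) = (0.114, 0.0492),
  (x̄ - mu_0)^T · [...] = (1.4)·(0.114) + (1)·(0.0492) = 0.2088.

Step 5 — scale by n: T² = 5 · 0.2088 = 1.044.

T² ≈ 1.044


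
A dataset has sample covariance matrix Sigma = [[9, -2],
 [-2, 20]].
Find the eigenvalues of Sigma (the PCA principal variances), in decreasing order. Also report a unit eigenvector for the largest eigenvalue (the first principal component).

Step 1 — characteristic polynomial of 2×2 Sigma:
  det(Sigma - λI) = λ² - trace · λ + det = 0.
  trace = 9 + 20 = 29, det = 9·20 - (-2)² = 176.
Step 2 — discriminant:
  Δ = trace² - 4·det = 841 - 704 = 137.
Step 3 — eigenvalues:
  λ = (trace ± √Δ)/2 = (29 ± 11.7047)/2,
  λ_1 = 20.3523,  λ_2 = 8.6477.

Step 4 — unit eigenvector for λ_1: solve (Sigma - λ_1 I)v = 0. First row:
  (9 - 20.3523)·v_x + (-2)·v_y = 0, i.e. (-11.3523)·v_x + (-2)·v_y = 0,
  so v ∝ (b, λ_1 - a) = (-2, 11.3523); multiply by -1 so the first entry is positive: u = (2, -11.3523).
  ||u|| = √((2)² + (-11.3523)²) = √(132.8758) ≈ 11.5272,
  v_1 = u/||u|| ≈ (0.1735, -0.9848) (||v_1|| = 1).

λ_1 = 20.3523,  λ_2 = 8.6477;  v_1 ≈ (0.1735, -0.9848)


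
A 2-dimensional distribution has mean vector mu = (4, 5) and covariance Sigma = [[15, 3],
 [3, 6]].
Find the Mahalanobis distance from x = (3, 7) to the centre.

Step 1 — centre the observation: (x - mu) = (-1, 2).

Step 2 — invert Sigma. det(Sigma) = 15·6 - (3)² = 81.
  Sigma^{-1} = (1/det) · [[d, -b], [-b, a]] = [[0.0741, -0.037],
 [-0.037, 0.1852]].

Step 3 — form the quadratic (x - mu)^T · Sigma^{-1} · (x - mu):
  Sigma^{-1} · (x - mu) = (-0.1481, 0.4074).
  (x - mu)^T · [Sigma^{-1} · (x - mu)] = (-1)·(-0.1481) + (2)·(0.4074) = 0.963.

Step 4 — take square root: d = √(0.963) ≈ 0.9813.

d(x, mu) = √(0.963) ≈ 0.9813


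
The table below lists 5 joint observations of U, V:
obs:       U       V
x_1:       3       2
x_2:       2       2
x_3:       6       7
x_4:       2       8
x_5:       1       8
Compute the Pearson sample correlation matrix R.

Step 1 — column means:
  mean(U) = (3 + 2 + 6 + 2 + 1) / 5 = 14/5 = 2.8
  mean(V) = (2 + 2 + 7 + 8 + 8) / 5 = 27/5 = 5.4

Step 2 — sample variances and covariances s[i,j] = (1/(n-1)) · Σ_k (x_{k,i} - mean_i) · (x_{k,j} - mean_j), with n-1 = 4:
  s[U,U] = ((0.2)·(0.2) + (-0.8)·(-0.8) + (3.2)·(3.2) + (-0.8)·(-0.8) + (-1.8)·(-1.8)) / 4 = 14.8/4 = 3.7
  s[U,V] = ((0.2)·(-3.4) + (-0.8)·(-3.4) + (3.2)·(1.6) + (-0.8)·(2.6) + (-1.8)·(2.6)) / 4 = 0.4/4 = 0.1
  s[V,V] = ((-3.4)·(-3.4) + (-3.4)·(-3.4) + (1.6)·(1.6) + (2.6)·(2.6) + (2.6)·(2.6)) / 4 = 39.2/4 = 9.8
  Sample standard deviations s_i = √(s[i,i]):
  s(U) = √(3.7) = 1.9235
  s(V) = √(9.8) = 3.1305

Step 3 — r_{ij} = s_{ij} / (s_i · s_j):
  r[U,U] = 1 (diagonal).
  r[U,V] = 0.1 / (1.9235 · 3.1305) = 0.1 / 6.0216 = 0.0166
  r[V,V] = 1 (diagonal).

R is symmetric with unit diagonal. Assembling:

R = [[1, 0.0166],
 [0.0166, 1]]


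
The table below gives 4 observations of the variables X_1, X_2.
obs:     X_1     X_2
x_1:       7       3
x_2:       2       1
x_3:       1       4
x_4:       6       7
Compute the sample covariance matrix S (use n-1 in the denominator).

Step 1 — column means:
  mean(X_1) = (7 + 2 + 1 + 6) / 4 = 16/4 = 4
  mean(X_2) = (3 + 1 + 4 + 7) / 4 = 15/4 = 3.75

Step 2 — sample covariance S[i,j] = (1/(n-1)) · Σ_k (x_{k,i} - mean_i) · (x_{k,j} - mean_j), with n-1 = 3.
  S[X_1,X_1] = ((3)·(3) + (-2)·(-2) + (-3)·(-3) + (2)·(2)) / 3 = 26/3 = 8.6667
  S[X_1,X_2] = ((3)·(-0.75) + (-2)·(-2.75) + (-3)·(0.25) + (2)·(3.25)) / 3 = 9/3 = 3
  S[X_2,X_2] = ((-0.75)·(-0.75) + (-2.75)·(-2.75) + (0.25)·(0.25) + (3.25)·(3.25)) / 3 = 18.75/3 = 6.25

S is symmetric (S[j,i] = S[i,j]). Assembling:

S = [[8.6667, 3],
 [3, 6.25]]


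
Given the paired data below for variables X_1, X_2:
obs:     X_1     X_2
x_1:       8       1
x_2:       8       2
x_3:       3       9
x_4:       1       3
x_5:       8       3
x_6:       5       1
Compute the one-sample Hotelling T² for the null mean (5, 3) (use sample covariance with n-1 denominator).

Step 1 — sample mean vector:
  mean(X_1) = (8 + 8 + 3 + 1 + 8 + 5) / 6 = 33/6 = 5.5
  mean(X_2) = (1 + 2 + 9 + 3 + 3 + 1) / 6 = 19/6 = 3.1667
  x̄ = (5.5, 3.1667),  deviation x̄ - mu_0 = (5.5, 3.1667) - (5, 3) = (0.5, 0.1667).

Step 2 — sample covariance matrix, S[i,j] = (1/(n-1)) · Σ_k (x_{k,i} - mean_i) · (x_{k,j} - mean_j), divisor n-1 = 5:
  S[X_1,X_1] = ((2.5)·(2.5) + (2.5)·(2.5) + (-2.5)·(-2.5) + (-4.5)·(-4.5) + (2.5)·(2.5) + (-0.5)·(-0.5)) / 5 = 45.5/5 = 9.1
  S[X_1,X_2] = ((2.5)·(-2.1667) + (2.5)·(-1.1667) + (-2.5)·(5.8333) + (-4.5)·(-0.1667) + (2.5)·(-0.1667) + (-0.5)·(-2.1667)) / 5 = -21.5/5 = -4.3
  S[X_2,X_2] = ((-2.1667)·(-2.1667) + (-1.1667)·(-1.1667) + (5.8333)·(5.8333) + (-0.1667)·(-0.1667) + (-0.1667)·(-0.1667) + (-2.1667)·(-2.1667)) / 5 = 44.8333/5 = 8.9667
  S = [[9.1, -4.3],
 [-4.3, 8.9667]].

Step 3 — invert S. det(S) = 9.1·8.9667 - (-4.3)² = 63.1067.
  S^{-1} = (1/det) · [[d, -b], [-b, a]] = [[0.1421, 0.0681],
 [0.0681, 0.1442]].

Step 4 — quadratic form (x̄ - mu_0)^T · S^{-1} · (x̄ - mu_0):
  S^{-1} · (x̄ - mu_0) = (0.0824, 0.0581),
  (x̄ - mu_0)^T · [...] = (0.5)·(0.0824) + (0.1667)·(0.0581) = 0.0509.

Step 5 — scale by n: T² = 6 · 0.0509 = 0.3053.

T² ≈ 0.3053


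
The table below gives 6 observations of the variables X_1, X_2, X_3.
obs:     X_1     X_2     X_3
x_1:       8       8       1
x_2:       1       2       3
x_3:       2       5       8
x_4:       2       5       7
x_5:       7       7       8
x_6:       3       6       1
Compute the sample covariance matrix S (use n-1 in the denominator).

Step 1 — column means:
  mean(X_1) = (8 + 1 + 2 + 2 + 7 + 3) / 6 = 23/6 = 3.8333
  mean(X_2) = (8 + 2 + 5 + 5 + 7 + 6) / 6 = 33/6 = 5.5
  mean(X_3) = (1 + 3 + 8 + 7 + 8 + 1) / 6 = 28/6 = 4.6667

Step 2 — sample covariance S[i,j] = (1/(n-1)) · Σ_k (x_{k,i} - mean_i) · (x_{k,j} - mean_j), with n-1 = 5.
  S[X_1,X_1] = ((4.1667)·(4.1667) + (-2.8333)·(-2.8333) + (-1.8333)·(-1.8333) + (-1.8333)·(-1.8333) + (3.1667)·(3.1667) + (-0.8333)·(-0.8333)) / 5 = 42.8333/5 = 8.5667
  S[X_1,X_2] = ((4.1667)·(2.5) + (-2.8333)·(-3.5) + (-1.8333)·(-0.5) + (-1.8333)·(-0.5) + (3.1667)·(1.5) + (-0.8333)·(0.5)) / 5 = 26.5/5 = 5.3
  S[X_1,X_3] = ((4.1667)·(-3.6667) + (-2.8333)·(-1.6667) + (-1.8333)·(3.3333) + (-1.8333)·(2.3333) + (3.1667)·(3.3333) + (-0.8333)·(-3.6667)) / 5 = -7.3333/5 = -1.4667
  S[X_2,X_2] = ((2.5)·(2.5) + (-3.5)·(-3.5) + (-0.5)·(-0.5) + (-0.5)·(-0.5) + (1.5)·(1.5) + (0.5)·(0.5)) / 5 = 21.5/5 = 4.3
  S[X_2,X_3] = ((2.5)·(-3.6667) + (-3.5)·(-1.6667) + (-0.5)·(3.3333) + (-0.5)·(2.3333) + (1.5)·(3.3333) + (0.5)·(-3.6667)) / 5 = -3/5 = -0.6
  S[X_3,X_3] = ((-3.6667)·(-3.6667) + (-1.6667)·(-1.6667) + (3.3333)·(3.3333) + (2.3333)·(2.3333) + (3.3333)·(3.3333) + (-3.6667)·(-3.6667)) / 5 = 57.3333/5 = 11.4667

S is symmetric (S[j,i] = S[i,j]). Assembling:

S = [[8.5667, 5.3, -1.4667],
 [5.3, 4.3, -0.6],
 [-1.4667, -0.6, 11.4667]]


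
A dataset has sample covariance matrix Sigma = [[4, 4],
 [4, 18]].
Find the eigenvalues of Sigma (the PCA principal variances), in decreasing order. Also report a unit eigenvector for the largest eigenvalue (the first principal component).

Step 1 — characteristic polynomial of 2×2 Sigma:
  det(Sigma - λI) = λ² - trace · λ + det = 0.
  trace = 4 + 18 = 22, det = 4·18 - (4)² = 56.
Step 2 — discriminant:
  Δ = trace² - 4·det = 484 - 224 = 260.
Step 3 — eigenvalues:
  λ = (trace ± √Δ)/2 = (22 ± 16.1245)/2,
  λ_1 = 19.0623,  λ_2 = 2.9377.

Step 4 — unit eigenvector for λ_1: solve (Sigma - λ_1 I)v = 0. First row:
  (4 - 19.0623)·v_x + (4)·v_y = 0, i.e. (-15.0623)·v_x + (4)·v_y = 0,
  so v ∝ (b, λ_1 - a) = (4, 15.0623) = u.
  ||u|| = √((4)² + (15.0623)²) = √(242.8716) ≈ 15.5843,
  v_1 = u/||u|| ≈ (0.2567, 0.9665) (||v_1|| = 1).

λ_1 = 19.0623,  λ_2 = 2.9377;  v_1 ≈ (0.2567, 0.9665)


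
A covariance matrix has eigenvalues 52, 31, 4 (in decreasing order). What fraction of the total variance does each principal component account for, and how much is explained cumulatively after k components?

Step 1 — total variance = trace(Sigma) = Σ λ_i = 52 + 31 + 4 = 87.

Step 2 — fraction explained by component i = λ_i / Σ λ:
  PC1: 52/87 = 0.5977
  PC2: 31/87 = 0.3563
  PC3: 4/87 = 0.046

Step 3 — cumulative fraction after k components = (λ_1 + ... + λ_k) / Σ λ:
  k = 1: 52/87 = 0.5977
  k = 2: (52 + 31)/87 = 83/87 = 0.954
  k = 3: (52 + 31 + 4)/87 = 87/87 = 1

Summary (fraction, with percent):

explained: PC1 0.5977 (59.77%), PC2 0.3563 (35.63%), PC3 0.046 (4.6%);  cumulative: 0.5977, 0.954, 1


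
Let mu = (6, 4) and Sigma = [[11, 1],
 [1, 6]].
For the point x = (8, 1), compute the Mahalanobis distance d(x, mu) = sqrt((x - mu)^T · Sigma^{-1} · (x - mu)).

Step 1 — centre the observation: (x - mu) = (2, -3).

Step 2 — invert Sigma. det(Sigma) = 11·6 - (1)² = 65.
  Sigma^{-1} = (1/det) · [[d, -b], [-b, a]] = [[0.0923, -0.0154],
 [-0.0154, 0.1692]].

Step 3 — form the quadratic (x - mu)^T · Sigma^{-1} · (x - mu):
  Sigma^{-1} · (x - mu) = (0.2308, -0.5385).
  (x - mu)^T · [Sigma^{-1} · (x - mu)] = (2)·(0.2308) + (-3)·(-0.5385) = 2.0769.

Step 4 — take square root: d = √(2.0769) ≈ 1.4412.

d(x, mu) = √(2.0769) ≈ 1.4412


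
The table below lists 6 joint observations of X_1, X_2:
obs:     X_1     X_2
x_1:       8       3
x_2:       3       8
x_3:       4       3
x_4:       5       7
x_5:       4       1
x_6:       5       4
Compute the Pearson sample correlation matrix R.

Step 1 — column means:
  mean(X_1) = (8 + 3 + 4 + 5 + 4 + 5) / 6 = 29/6 = 4.8333
  mean(X_2) = (3 + 8 + 3 + 7 + 1 + 4) / 6 = 26/6 = 4.3333

Step 2 — sample variances and covariances s[i,j] = (1/(n-1)) · Σ_k (x_{k,i} - mean_i) · (x_{k,j} - mean_j), with n-1 = 5:
  s[X_1,X_1] = ((3.1667)·(3.1667) + (-1.8333)·(-1.8333) + (-0.8333)·(-0.8333) + (0.1667)·(0.1667) + (-0.8333)·(-0.8333) + (0.1667)·(0.1667)) / 5 = 14.8333/5 = 2.9667
  s[X_1,X_2] = ((3.1667)·(-1.3333) + (-1.8333)·(3.6667) + (-0.8333)·(-1.3333) + (0.1667)·(2.6667) + (-0.8333)·(-3.3333) + (0.1667)·(-0.3333)) / 5 = -6.6667/5 = -1.3333
  s[X_2,X_2] = ((-1.3333)·(-1.3333) + (3.6667)·(3.6667) + (-1.3333)·(-1.3333) + (2.6667)·(2.6667) + (-3.3333)·(-3.3333) + (-0.3333)·(-0.3333)) / 5 = 35.3333/5 = 7.0667
  Sample standard deviations s_i = √(s[i,i]):
  s(X_1) = √(2.9667) = 1.7224
  s(X_2) = √(7.0667) = 2.6583

Step 3 — r_{ij} = s_{ij} / (s_i · s_j):
  r[X_1,X_1] = 1 (diagonal).
  r[X_1,X_2] = -1.3333 / (1.7224 · 2.6583) = -1.3333 / 4.5787 = -0.2912
  r[X_2,X_2] = 1 (diagonal).

R is symmetric with unit diagonal. Assembling:

R = [[1, -0.2912],
 [-0.2912, 1]]
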